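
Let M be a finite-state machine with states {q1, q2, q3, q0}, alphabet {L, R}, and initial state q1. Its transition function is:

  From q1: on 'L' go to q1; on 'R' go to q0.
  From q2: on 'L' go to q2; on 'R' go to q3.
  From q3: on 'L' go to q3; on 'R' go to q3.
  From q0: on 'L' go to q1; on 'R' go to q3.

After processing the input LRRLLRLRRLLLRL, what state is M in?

q3

Trace: q1 -L-> q1 -R-> q0 -R-> q3 -L-> q3 -L-> q3 -R-> q3 -L-> q3 -R-> q3 -R-> q3 -L-> q3 -L-> q3 -L-> q3 -R-> q3 -L-> q3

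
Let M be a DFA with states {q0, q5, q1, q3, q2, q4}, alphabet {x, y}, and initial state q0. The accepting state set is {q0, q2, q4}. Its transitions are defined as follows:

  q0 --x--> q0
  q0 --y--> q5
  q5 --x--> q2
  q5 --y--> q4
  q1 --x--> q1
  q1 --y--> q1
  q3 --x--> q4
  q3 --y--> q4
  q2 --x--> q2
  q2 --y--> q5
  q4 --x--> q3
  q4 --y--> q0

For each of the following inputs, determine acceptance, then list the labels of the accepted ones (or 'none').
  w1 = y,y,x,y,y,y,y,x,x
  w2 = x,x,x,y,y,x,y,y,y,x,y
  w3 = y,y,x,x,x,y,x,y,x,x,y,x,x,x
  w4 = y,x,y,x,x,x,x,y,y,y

w1, w3, w4

w1: q0 → q5 → q4 → q3 → q4 → q0 → q5 → q4 → q3 → q4  → end q4, accepted
w2: q0 → q0 → q0 → q0 → q5 → q4 → q3 → q4 → q0 → q5 → q2 → q5  → end q5, rejected
w3: q0 → q5 → q4 → q3 → q4 → q3 → q4 → q3 → q4 → q3 → q4 → q0 → q0 → q0 → q0  → end q0, accepted
w4: q0 → q5 → q2 → q5 → q2 → q2 → q2 → q2 → q5 → q4 → q0  → end q0, accepted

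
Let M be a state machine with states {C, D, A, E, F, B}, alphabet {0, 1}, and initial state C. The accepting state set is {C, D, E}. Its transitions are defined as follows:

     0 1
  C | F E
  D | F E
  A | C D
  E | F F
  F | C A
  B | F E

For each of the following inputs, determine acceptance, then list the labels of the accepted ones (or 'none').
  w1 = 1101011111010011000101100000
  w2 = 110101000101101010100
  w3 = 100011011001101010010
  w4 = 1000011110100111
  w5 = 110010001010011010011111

w3, w4

w1: C → E → F → C → E → F → A → D → E → F → A → C → E → F → C → E → F → C → F → C → E → F → A → D → F → C → F → C → F  → end F, rejected
w2: C → E → F → C → E → F → A → C → F → C → E → F → A → D → F → A → C → E → F → A → C → F  → end F, rejected
w3: C → E → F → C → F → A → D → F → A → D → F → C → E → F → C → E → F → A → C → F → A → C  → end C, accepted
w4: C → E → F → C → F → C → E → F → A → D → F → A → C → F → A → D → E  → end E, accepted
w5: C → E → F → C → F → A → C → F → C → E → F → A → C → F → A → D → F → A → C → F → A → D → E → F → A  → end A, rejected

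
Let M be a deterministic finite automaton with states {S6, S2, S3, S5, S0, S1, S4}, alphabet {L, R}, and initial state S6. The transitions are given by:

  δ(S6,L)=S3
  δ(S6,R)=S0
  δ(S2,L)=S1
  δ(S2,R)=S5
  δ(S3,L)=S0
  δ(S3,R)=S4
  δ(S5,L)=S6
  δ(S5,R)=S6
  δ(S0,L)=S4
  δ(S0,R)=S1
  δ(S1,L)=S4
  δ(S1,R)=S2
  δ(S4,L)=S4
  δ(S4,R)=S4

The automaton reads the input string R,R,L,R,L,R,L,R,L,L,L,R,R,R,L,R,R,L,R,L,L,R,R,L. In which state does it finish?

start at S6
read 'R': S6 → S0
read 'R': S0 → S1
read 'L': S1 → S4
read 'R': S4 → S4
read 'L': S4 → S4
read 'R': S4 → S4
read 'L': S4 → S4
read 'R': S4 → S4
read 'L': S4 → S4
read 'L': S4 → S4
read 'L': S4 → S4
read 'R': S4 → S4
read 'R': S4 → S4
read 'R': S4 → S4
read 'L': S4 → S4
read 'R': S4 → S4
read 'R': S4 → S4
read 'L': S4 → S4
read 'R': S4 → S4
read 'L': S4 → S4
read 'L': S4 → S4
read 'R': S4 → S4
read 'R': S4 → S4
read 'L': S4 → S4

S4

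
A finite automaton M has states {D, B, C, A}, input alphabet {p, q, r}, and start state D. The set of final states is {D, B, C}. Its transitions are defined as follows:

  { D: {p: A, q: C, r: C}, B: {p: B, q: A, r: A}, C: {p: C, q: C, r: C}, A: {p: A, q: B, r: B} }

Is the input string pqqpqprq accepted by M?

start at D
read 'p': D → A
read 'q': A → B
read 'q': B → A
read 'p': A → A
read 'q': A → B
read 'p': B → B
read 'r': B → A
read 'q': A → B
End state B is accepting.

Yes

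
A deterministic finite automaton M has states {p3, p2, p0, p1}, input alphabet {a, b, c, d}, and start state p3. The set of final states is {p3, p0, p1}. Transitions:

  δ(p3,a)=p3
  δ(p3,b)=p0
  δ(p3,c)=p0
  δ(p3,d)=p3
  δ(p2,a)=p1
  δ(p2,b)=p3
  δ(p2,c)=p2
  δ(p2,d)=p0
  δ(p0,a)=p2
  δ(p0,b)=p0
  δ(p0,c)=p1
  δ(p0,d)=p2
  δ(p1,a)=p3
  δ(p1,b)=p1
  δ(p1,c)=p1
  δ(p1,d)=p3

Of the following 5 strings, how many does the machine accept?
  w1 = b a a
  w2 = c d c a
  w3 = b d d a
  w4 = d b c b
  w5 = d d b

w1: p3 → p0 → p2 → p1  → end p1, accepted
w2: p3 → p0 → p2 → p2 → p1  → end p1, accepted
w3: p3 → p0 → p2 → p0 → p2  → end p2, rejected
w4: p3 → p3 → p0 → p1 → p1  → end p1, accepted
w5: p3 → p3 → p3 → p0  → end p0, accepted

4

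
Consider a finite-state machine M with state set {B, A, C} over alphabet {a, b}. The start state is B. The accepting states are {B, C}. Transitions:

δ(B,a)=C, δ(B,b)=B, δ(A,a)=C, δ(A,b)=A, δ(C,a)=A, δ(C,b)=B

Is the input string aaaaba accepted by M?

Yes

B → C → A → C → A → A → C
End state C is accepting.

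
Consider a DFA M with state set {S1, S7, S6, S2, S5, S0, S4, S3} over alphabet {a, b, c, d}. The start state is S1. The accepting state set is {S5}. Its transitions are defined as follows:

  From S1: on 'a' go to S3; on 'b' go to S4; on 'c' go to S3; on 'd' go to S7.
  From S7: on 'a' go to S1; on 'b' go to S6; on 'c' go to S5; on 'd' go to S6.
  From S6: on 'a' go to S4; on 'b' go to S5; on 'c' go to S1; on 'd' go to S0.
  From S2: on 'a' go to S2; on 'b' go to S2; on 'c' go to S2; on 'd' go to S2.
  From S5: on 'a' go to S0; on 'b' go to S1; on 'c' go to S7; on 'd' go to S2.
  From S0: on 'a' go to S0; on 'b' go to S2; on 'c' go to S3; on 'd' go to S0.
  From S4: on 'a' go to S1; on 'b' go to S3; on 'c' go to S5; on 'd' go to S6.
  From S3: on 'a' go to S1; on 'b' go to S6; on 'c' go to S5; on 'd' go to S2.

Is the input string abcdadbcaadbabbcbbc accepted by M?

Yes

S1 → S3 → S6 → S1 → S7 → S1 → S7 → S6 → S1 → S3 → S1 → S7 → S6 → S4 → S3 → S6 → S1 → S4 → S3 → S5
End state S5 is accepting.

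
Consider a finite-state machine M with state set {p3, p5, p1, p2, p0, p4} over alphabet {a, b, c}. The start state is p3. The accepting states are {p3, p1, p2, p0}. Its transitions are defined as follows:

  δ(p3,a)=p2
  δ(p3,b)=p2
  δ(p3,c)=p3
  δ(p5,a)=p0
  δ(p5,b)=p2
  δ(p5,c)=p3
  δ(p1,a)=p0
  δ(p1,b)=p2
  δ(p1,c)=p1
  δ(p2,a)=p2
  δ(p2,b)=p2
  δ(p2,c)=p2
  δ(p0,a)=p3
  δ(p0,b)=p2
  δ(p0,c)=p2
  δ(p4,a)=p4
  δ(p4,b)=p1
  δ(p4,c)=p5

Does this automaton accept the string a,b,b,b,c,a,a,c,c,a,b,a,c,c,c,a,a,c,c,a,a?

Yes

p3 → p2 → p2 → p2 → p2 → p2 → p2 → p2 → p2 → p2 → p2 → p2 → p2 → p2 → p2 → p2 → p2 → p2 → p2 → p2 → p2 → p2
End state p2 is accepting.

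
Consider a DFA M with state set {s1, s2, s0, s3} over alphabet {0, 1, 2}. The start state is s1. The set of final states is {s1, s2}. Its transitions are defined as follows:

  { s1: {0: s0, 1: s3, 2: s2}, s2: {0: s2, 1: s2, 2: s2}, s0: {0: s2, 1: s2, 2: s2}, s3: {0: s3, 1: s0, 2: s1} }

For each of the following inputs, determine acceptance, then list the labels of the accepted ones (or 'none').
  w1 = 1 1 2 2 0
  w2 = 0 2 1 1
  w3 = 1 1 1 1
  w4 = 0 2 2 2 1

w1, w2, w3, w4

w1:
  start at s1
  read '1': s1 → s3
  read '1': s3 → s0
  read '2': s0 → s2
  read '2': s2 → s2
  read '0': s2 → s2
  end s2, accepted
w2:
  start at s1
  read '0': s1 → s0
  read '2': s0 → s2
  read '1': s2 → s2
  read '1': s2 → s2
  end s2, accepted
w3:
  start at s1
  read '1': s1 → s3
  read '1': s3 → s0
  read '1': s0 → s2
  read '1': s2 → s2
  end s2, accepted
w4:
  start at s1
  read '0': s1 → s0
  read '2': s0 → s2
  read '2': s2 → s2
  read '2': s2 → s2
  read '1': s2 → s2
  end s2, accepted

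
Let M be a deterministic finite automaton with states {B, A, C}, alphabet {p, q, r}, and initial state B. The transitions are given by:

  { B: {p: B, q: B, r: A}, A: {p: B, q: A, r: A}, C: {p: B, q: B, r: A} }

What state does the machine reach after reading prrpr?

A

Trace: B -p-> B -r-> A -r-> A -p-> B -r-> A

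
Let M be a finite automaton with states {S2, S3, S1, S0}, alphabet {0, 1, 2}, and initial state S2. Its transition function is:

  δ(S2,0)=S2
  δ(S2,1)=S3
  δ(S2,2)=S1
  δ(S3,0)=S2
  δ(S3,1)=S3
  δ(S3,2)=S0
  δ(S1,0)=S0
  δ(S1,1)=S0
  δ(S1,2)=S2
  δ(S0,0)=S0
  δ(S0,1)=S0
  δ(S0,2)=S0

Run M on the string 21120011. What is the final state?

S0

S2 → S1 → S0 → S0 → S0 → S0 → S0 → S0 → S0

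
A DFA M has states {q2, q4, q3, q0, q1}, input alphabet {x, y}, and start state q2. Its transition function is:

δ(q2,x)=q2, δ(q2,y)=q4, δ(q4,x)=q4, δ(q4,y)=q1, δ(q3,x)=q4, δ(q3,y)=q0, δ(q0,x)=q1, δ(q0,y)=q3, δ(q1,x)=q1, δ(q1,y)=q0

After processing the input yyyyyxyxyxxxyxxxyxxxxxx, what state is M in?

q1

Trace: q2 -y-> q4 -y-> q1 -y-> q0 -y-> q3 -y-> q0 -x-> q1 -y-> q0 -x-> q1 -y-> q0 -x-> q1 -x-> q1 -x-> q1 -y-> q0 -x-> q1 -x-> q1 -x-> q1 -y-> q0 -x-> q1 -x-> q1 -x-> q1 -x-> q1 -x-> q1 -x-> q1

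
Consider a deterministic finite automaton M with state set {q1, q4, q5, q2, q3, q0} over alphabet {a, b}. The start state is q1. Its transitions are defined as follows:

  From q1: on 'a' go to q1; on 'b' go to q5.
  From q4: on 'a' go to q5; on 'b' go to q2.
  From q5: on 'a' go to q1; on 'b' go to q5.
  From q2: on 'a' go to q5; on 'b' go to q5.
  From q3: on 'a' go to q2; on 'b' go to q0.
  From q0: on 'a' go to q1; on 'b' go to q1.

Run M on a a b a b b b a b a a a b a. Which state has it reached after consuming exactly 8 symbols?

q1

Trace: q1 -a-> q1 -a-> q1 -b-> q5 -a-> q1 -b-> q5 -b-> q5 -b-> q5 -a-> q1
After 8 symbols: q1.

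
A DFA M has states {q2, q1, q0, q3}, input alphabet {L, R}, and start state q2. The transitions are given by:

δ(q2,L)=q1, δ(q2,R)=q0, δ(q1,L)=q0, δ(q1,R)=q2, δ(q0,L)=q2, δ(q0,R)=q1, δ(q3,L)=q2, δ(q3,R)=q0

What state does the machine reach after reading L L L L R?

q2

Trace: q2 -L-> q1 -L-> q0 -L-> q2 -L-> q1 -R-> q2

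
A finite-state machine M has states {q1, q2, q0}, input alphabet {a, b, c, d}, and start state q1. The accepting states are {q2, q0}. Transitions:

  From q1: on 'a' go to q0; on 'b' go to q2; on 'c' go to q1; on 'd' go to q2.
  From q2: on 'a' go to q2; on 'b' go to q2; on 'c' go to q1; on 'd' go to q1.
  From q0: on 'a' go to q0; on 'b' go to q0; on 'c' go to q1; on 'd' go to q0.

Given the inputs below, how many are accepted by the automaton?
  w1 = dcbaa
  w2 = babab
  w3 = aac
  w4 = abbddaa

3

w1: Trace: q1 -d-> q2 -c-> q1 -b-> q2 -a-> q2 -a-> q2  → end q2, accepted
w2: Trace: q1 -b-> q2 -a-> q2 -b-> q2 -a-> q2 -b-> q2  → end q2, accepted
w3: Trace: q1 -a-> q0 -a-> q0 -c-> q1  → end q1, rejected
w4: Trace: q1 -a-> q0 -b-> q0 -b-> q0 -d-> q0 -d-> q0 -a-> q0 -a-> q0  → end q0, accepted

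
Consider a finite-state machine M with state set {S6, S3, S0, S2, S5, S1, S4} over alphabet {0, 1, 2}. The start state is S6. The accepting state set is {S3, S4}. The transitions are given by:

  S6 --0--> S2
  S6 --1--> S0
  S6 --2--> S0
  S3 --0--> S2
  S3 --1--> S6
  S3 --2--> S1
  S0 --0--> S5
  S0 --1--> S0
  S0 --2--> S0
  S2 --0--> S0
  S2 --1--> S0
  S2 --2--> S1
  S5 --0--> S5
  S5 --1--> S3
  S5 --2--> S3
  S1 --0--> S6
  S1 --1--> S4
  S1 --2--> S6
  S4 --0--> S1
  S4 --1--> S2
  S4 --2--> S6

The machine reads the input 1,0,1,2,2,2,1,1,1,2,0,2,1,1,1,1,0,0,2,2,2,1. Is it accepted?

No

S6 → S0 → S5 → S3 → S1 → S6 → S0 → S0 → S0 → S0 → S0 → S5 → S3 → S6 → S0 → S0 → S0 → S5 → S5 → S3 → S1 → S6 → S0
End state S0 is not accepting.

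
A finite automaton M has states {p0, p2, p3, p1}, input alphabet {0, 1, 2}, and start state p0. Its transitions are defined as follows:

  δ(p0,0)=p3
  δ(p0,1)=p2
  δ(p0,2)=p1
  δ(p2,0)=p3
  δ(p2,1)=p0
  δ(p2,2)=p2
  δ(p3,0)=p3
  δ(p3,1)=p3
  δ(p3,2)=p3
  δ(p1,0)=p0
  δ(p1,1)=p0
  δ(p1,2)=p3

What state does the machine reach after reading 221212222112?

start at p0
read '2': p0 → p1
read '2': p1 → p3
read '1': p3 → p3
read '2': p3 → p3
read '1': p3 → p3
read '2': p3 → p3
read '2': p3 → p3
read '2': p3 → p3
read '2': p3 → p3
read '1': p3 → p3
read '1': p3 → p3
read '2': p3 → p3

p3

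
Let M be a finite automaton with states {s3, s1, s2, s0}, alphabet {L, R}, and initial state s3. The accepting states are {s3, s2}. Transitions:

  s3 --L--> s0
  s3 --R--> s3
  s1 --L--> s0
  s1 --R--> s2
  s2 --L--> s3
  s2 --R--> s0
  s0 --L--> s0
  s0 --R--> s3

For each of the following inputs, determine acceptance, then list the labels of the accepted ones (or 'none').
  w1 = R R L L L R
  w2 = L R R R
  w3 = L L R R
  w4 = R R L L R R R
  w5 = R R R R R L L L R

w1: Trace: s3 -R-> s3 -R-> s3 -L-> s0 -L-> s0 -L-> s0 -R-> s3  → end s3, accepted
w2: Trace: s3 -L-> s0 -R-> s3 -R-> s3 -R-> s3  → end s3, accepted
w3: Trace: s3 -L-> s0 -L-> s0 -R-> s3 -R-> s3  → end s3, accepted
w4: Trace: s3 -R-> s3 -R-> s3 -L-> s0 -L-> s0 -R-> s3 -R-> s3 -R-> s3  → end s3, accepted
w5: Trace: s3 -R-> s3 -R-> s3 -R-> s3 -R-> s3 -R-> s3 -L-> s0 -L-> s0 -L-> s0 -R-> s3  → end s3, accepted

w1, w2, w3, w4, w5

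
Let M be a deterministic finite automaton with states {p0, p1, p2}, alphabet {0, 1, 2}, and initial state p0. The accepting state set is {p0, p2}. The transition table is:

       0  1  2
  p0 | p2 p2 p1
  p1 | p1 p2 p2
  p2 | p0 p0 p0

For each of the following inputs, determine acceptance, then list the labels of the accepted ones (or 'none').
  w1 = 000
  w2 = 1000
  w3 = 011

w1, w2, w3

w1:
  start at p0
  read '0': p0 → p2
  read '0': p2 → p0
  read '0': p0 → p2
  end p2, accepted
w2:
  start at p0
  read '1': p0 → p2
  read '0': p2 → p0
  read '0': p0 → p2
  read '0': p2 → p0
  end p0, accepted
w3:
  start at p0
  read '0': p0 → p2
  read '1': p2 → p0
  read '1': p0 → p2
  end p2, accepted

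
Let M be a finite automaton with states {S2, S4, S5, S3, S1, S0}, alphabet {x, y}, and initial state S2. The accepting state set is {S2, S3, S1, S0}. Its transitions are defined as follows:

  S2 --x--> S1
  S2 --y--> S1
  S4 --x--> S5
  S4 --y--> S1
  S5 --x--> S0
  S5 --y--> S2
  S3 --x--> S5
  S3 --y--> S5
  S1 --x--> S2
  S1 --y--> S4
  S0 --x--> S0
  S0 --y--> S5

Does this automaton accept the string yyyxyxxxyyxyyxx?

S2 → S1 → S4 → S1 → S2 → S1 → S2 → S1 → S2 → S1 → S4 → S5 → S2 → S1 → S2 → S1
End state S1 is accepting.

Yes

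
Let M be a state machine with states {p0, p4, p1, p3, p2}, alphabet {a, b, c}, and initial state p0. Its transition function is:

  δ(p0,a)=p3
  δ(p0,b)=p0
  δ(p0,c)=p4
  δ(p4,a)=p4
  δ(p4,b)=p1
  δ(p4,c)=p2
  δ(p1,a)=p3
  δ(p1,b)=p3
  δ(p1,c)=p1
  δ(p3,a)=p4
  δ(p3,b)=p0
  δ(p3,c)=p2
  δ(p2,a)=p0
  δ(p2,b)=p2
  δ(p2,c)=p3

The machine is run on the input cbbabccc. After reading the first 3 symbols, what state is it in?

start at p0
read 'c': p0 → p4
read 'b': p4 → p1
read 'b': p1 → p3
After 3 symbols: p3.

p3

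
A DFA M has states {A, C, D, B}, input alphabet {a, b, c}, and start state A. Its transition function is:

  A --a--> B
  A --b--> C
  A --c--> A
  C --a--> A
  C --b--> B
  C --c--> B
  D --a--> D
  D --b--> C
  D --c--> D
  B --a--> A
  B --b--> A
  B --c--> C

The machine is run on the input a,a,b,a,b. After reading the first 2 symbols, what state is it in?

start at A
read 'a': A → B
read 'a': B → A
After 2 symbols: A.

A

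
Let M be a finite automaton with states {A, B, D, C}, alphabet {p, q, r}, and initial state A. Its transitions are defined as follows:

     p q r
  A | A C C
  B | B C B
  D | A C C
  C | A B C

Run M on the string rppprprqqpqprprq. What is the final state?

Trace: A -r-> C -p-> A -p-> A -p-> A -r-> C -p-> A -r-> C -q-> B -q-> C -p-> A -q-> C -p-> A -r-> C -p-> A -r-> C -q-> B

B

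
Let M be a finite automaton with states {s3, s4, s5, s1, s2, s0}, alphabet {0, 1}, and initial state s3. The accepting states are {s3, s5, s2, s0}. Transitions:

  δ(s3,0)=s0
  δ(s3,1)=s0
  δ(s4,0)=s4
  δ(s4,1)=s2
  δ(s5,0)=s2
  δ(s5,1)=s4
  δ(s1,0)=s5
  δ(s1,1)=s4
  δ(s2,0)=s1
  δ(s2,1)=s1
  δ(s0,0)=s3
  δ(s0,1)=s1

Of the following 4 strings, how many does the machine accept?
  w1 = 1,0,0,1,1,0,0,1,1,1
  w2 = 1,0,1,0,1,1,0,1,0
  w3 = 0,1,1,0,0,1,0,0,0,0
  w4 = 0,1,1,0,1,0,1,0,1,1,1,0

0

w1: s3 → s0 → s3 → s0 → s1 → s4 → s4 → s4 → s2 → s1 → s4  → end s4, rejected
w2: s3 → s0 → s3 → s0 → s3 → s0 → s1 → s5 → s4 → s4  → end s4, rejected
w3: s3 → s0 → s1 → s4 → s4 → s4 → s2 → s1 → s5 → s2 → s1  → end s1, rejected
w4: s3 → s0 → s1 → s4 → s4 → s2 → s1 → s4 → s4 → s2 → s1 → s4 → s4  → end s4, rejected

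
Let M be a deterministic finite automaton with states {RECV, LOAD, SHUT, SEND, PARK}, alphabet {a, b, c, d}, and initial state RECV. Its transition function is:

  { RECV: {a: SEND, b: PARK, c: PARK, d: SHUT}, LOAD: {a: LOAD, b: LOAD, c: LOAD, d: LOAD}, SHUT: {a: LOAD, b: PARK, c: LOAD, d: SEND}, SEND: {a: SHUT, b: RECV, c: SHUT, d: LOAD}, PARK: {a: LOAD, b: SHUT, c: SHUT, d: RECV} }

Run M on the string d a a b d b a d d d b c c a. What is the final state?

LOAD

RECV → SHUT → LOAD → LOAD → LOAD → LOAD → LOAD → LOAD → LOAD → LOAD → LOAD → LOAD → LOAD → LOAD → LOAD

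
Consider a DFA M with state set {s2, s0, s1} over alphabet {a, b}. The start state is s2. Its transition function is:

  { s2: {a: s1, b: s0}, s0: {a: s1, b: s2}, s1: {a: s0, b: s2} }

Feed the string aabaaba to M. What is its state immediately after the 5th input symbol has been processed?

s0

Trace: s2 -a-> s1 -a-> s0 -b-> s2 -a-> s1 -a-> s0
After 5 symbols: s0.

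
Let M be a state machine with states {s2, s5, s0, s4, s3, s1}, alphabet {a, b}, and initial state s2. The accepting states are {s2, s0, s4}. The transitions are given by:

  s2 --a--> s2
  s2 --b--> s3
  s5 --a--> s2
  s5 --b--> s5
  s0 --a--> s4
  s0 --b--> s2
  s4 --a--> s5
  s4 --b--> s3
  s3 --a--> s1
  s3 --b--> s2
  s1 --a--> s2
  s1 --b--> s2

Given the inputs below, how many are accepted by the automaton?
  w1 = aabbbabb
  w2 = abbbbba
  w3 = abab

w1: s2 → s2 → s2 → s3 → s2 → s3 → s1 → s2 → s3  → end s3, rejected
w2: s2 → s2 → s3 → s2 → s3 → s2 → s3 → s1  → end s1, rejected
w3: s2 → s2 → s3 → s1 → s2  → end s2, accepted

1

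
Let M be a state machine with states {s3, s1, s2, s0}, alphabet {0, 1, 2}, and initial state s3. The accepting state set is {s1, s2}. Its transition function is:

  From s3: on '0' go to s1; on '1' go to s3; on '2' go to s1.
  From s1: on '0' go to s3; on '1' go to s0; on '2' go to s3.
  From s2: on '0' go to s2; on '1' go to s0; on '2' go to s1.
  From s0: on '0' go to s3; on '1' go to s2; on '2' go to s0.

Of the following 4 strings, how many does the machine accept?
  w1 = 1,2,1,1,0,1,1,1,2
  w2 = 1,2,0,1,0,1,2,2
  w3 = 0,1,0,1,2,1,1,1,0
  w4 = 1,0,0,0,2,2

w1: s3 → s3 → s1 → s0 → s2 → s2 → s0 → s2 → s0 → s0  → end s0, rejected
w2: s3 → s3 → s1 → s3 → s3 → s1 → s0 → s0 → s0  → end s0, rejected
w3: s3 → s1 → s0 → s3 → s3 → s1 → s0 → s2 → s0 → s3  → end s3, rejected
w4: s3 → s3 → s1 → s3 → s1 → s3 → s1  → end s1, accepted

1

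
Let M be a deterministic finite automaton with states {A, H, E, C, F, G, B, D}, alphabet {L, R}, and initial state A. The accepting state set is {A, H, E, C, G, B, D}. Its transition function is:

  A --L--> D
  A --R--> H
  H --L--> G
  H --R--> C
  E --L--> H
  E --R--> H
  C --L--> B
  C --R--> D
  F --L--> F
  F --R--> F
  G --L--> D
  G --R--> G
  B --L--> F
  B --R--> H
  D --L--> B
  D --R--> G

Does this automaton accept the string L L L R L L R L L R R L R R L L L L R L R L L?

start at A
read 'L': A → D
read 'L': D → B
read 'L': B → F
read 'R': F → F
read 'L': F → F
read 'L': F → F
read 'R': F → F
read 'L': F → F
read 'L': F → F
read 'R': F → F
read 'R': F → F
read 'L': F → F
read 'R': F → F
read 'R': F → F
read 'L': F → F
read 'L': F → F
read 'L': F → F
read 'L': F → F
read 'R': F → F
read 'L': F → F
read 'R': F → F
read 'L': F → F
read 'L': F → F
End state F is not accepting.

No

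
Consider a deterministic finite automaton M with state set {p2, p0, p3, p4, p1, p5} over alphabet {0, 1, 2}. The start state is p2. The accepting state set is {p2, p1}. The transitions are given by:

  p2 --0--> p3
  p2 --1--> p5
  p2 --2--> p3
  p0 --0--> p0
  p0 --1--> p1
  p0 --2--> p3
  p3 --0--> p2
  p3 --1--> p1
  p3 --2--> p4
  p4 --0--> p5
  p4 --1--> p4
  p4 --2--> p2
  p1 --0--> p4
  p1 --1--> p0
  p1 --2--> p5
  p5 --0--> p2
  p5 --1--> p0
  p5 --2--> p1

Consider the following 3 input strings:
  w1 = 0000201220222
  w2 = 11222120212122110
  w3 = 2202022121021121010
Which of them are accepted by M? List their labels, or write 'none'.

w1: Trace: p2 -0-> p3 -0-> p2 -0-> p3 -0-> p2 -2-> p3 -0-> p2 -1-> p5 -2-> p1 -2-> p5 -0-> p2 -2-> p3 -2-> p4 -2-> p2  → end p2, accepted
w2: Trace: p2 -1-> p5 -1-> p0 -2-> p3 -2-> p4 -2-> p2 -1-> p5 -2-> p1 -0-> p4 -2-> p2 -1-> p5 -2-> p1 -1-> p0 -2-> p3 -2-> p4 -1-> p4 -1-> p4 -0-> p5  → end p5, rejected
w3: Trace: p2 -2-> p3 -2-> p4 -0-> p5 -2-> p1 -0-> p4 -2-> p2 -2-> p3 -1-> p1 -2-> p5 -1-> p0 -0-> p0 -2-> p3 -1-> p1 -1-> p0 -2-> p3 -1-> p1 -0-> p4 -1-> p4 -0-> p5  → end p5, rejected

w1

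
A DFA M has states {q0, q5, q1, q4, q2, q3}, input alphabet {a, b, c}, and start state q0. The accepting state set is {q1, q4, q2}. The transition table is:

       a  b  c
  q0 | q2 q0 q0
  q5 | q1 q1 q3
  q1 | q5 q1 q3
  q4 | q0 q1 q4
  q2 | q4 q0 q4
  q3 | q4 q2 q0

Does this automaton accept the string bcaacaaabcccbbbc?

No

Trace: q0 -b-> q0 -c-> q0 -a-> q2 -a-> q4 -c-> q4 -a-> q0 -a-> q2 -a-> q4 -b-> q1 -c-> q3 -c-> q0 -c-> q0 -b-> q0 -b-> q0 -b-> q0 -c-> q0
End state q0 is not accepting.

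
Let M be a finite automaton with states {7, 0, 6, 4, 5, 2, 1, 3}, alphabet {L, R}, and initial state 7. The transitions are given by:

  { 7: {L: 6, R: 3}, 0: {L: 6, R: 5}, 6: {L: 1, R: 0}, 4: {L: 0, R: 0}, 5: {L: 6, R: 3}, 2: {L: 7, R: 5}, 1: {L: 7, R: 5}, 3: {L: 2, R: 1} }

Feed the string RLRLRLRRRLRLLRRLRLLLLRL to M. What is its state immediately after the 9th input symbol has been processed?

3

7 → 3 → 2 → 5 → 6 → 0 → 6 → 0 → 5 → 3
After 9 symbols: 3.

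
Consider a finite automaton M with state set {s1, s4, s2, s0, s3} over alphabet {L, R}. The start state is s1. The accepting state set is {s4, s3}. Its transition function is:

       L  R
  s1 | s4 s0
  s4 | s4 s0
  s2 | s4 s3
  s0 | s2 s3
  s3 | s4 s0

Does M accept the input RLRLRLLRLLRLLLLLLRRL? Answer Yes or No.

start at s1
read 'R': s1 → s0
read 'L': s0 → s2
read 'R': s2 → s3
read 'L': s3 → s4
read 'R': s4 → s0
read 'L': s0 → s2
read 'L': s2 → s4
read 'R': s4 → s0
read 'L': s0 → s2
read 'L': s2 → s4
read 'R': s4 → s0
read 'L': s0 → s2
read 'L': s2 → s4
read 'L': s4 → s4
read 'L': s4 → s4
read 'L': s4 → s4
read 'L': s4 → s4
read 'R': s4 → s0
read 'R': s0 → s3
read 'L': s3 → s4
End state s4 is accepting.

Yes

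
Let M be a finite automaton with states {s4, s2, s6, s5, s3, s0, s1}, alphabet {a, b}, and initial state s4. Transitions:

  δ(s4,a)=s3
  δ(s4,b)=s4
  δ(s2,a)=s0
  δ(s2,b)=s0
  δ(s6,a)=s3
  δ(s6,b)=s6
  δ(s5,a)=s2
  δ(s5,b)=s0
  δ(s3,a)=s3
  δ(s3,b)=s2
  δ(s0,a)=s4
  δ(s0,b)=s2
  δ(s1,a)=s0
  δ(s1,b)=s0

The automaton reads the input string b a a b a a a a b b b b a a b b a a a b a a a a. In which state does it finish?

s3

start at s4
read 'b': s4 → s4
read 'a': s4 → s3
read 'a': s3 → s3
read 'b': s3 → s2
read 'a': s2 → s0
read 'a': s0 → s4
read 'a': s4 → s3
read 'a': s3 → s3
read 'b': s3 → s2
read 'b': s2 → s0
read 'b': s0 → s2
read 'b': s2 → s0
read 'a': s0 → s4
read 'a': s4 → s3
read 'b': s3 → s2
read 'b': s2 → s0
read 'a': s0 → s4
read 'a': s4 → s3
read 'a': s3 → s3
read 'b': s3 → s2
read 'a': s2 → s0
read 'a': s0 → s4
read 'a': s4 → s3
read 'a': s3 → s3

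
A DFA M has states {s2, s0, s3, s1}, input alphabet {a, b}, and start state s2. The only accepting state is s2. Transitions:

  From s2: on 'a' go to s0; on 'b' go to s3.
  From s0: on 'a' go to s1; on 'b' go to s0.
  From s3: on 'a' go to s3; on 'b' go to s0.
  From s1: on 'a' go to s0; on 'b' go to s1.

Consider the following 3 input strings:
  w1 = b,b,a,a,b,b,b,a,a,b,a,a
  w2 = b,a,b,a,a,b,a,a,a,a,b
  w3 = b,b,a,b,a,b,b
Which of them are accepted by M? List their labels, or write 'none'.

none

w1:
  start at s2
  read 'b': s2 → s3
  read 'b': s3 → s0
  read 'a': s0 → s1
  read 'a': s1 → s0
  read 'b': s0 → s0
  read 'b': s0 → s0
  read 'b': s0 → s0
  read 'a': s0 → s1
  read 'a': s1 → s0
  read 'b': s0 → s0
  read 'a': s0 → s1
  read 'a': s1 → s0
  end s0, rejected
w2:
  start at s2
  read 'b': s2 → s3
  read 'a': s3 → s3
  read 'b': s3 → s0
  read 'a': s0 → s1
  read 'a': s1 → s0
  read 'b': s0 → s0
  read 'a': s0 → s1
  read 'a': s1 → s0
  read 'a': s0 → s1
  read 'a': s1 → s0
  read 'b': s0 → s0
  end s0, rejected
w3:
  start at s2
  read 'b': s2 → s3
  read 'b': s3 → s0
  read 'a': s0 → s1
  read 'b': s1 → s1
  read 'a': s1 → s0
  read 'b': s0 → s0
  read 'b': s0 → s0
  end s0, rejected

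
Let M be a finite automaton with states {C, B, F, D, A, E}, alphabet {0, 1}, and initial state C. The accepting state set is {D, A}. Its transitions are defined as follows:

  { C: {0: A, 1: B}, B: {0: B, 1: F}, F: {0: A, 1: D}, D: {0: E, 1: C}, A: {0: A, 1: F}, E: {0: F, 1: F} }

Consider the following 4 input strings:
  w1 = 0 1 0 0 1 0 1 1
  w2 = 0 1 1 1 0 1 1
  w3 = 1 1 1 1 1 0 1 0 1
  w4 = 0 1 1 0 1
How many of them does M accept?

2

w1: Trace: C -0-> A -1-> F -0-> A -0-> A -1-> F -0-> A -1-> F -1-> D  → end D, accepted
w2: Trace: C -0-> A -1-> F -1-> D -1-> C -0-> A -1-> F -1-> D  → end D, accepted
w3: Trace: C -1-> B -1-> F -1-> D -1-> C -1-> B -0-> B -1-> F -0-> A -1-> F  → end F, rejected
w4: Trace: C -0-> A -1-> F -1-> D -0-> E -1-> F  → end F, rejected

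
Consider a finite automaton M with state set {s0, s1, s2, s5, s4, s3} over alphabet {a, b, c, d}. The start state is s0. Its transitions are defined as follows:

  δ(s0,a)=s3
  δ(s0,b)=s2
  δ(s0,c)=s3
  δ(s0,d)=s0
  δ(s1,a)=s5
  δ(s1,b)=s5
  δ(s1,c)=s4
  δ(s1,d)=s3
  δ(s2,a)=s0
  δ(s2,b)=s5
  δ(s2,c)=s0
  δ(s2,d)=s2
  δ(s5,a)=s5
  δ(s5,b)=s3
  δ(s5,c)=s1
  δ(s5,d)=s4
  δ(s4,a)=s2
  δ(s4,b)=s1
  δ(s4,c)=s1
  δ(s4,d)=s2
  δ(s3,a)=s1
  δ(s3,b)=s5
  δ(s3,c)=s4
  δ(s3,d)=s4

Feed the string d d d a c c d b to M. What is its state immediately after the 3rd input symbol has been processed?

Trace: s0 -d-> s0 -d-> s0 -d-> s0
After 3 symbols: s0.

s0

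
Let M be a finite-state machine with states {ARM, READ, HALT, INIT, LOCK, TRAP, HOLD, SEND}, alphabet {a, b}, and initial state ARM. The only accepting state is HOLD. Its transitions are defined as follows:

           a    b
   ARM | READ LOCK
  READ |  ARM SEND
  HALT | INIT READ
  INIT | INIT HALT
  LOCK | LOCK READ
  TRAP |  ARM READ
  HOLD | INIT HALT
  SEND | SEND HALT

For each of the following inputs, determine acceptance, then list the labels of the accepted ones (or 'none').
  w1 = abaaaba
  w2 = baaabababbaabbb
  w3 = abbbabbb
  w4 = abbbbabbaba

none

w1: Trace: ARM -a-> READ -b-> SEND -a-> SEND -a-> SEND -a-> SEND -b-> HALT -a-> INIT  → end INIT, rejected
w2: Trace: ARM -b-> LOCK -a-> LOCK -a-> LOCK -a-> LOCK -b-> READ -a-> ARM -b-> LOCK -a-> LOCK -b-> READ -b-> SEND -a-> SEND -a-> SEND -b-> HALT -b-> READ -b-> SEND  → end SEND, rejected
w3: Trace: ARM -a-> READ -b-> SEND -b-> HALT -b-> READ -a-> ARM -b-> LOCK -b-> READ -b-> SEND  → end SEND, rejected
w4: Trace: ARM -a-> READ -b-> SEND -b-> HALT -b-> READ -b-> SEND -a-> SEND -b-> HALT -b-> READ -a-> ARM -b-> LOCK -a-> LOCK  → end LOCK, rejected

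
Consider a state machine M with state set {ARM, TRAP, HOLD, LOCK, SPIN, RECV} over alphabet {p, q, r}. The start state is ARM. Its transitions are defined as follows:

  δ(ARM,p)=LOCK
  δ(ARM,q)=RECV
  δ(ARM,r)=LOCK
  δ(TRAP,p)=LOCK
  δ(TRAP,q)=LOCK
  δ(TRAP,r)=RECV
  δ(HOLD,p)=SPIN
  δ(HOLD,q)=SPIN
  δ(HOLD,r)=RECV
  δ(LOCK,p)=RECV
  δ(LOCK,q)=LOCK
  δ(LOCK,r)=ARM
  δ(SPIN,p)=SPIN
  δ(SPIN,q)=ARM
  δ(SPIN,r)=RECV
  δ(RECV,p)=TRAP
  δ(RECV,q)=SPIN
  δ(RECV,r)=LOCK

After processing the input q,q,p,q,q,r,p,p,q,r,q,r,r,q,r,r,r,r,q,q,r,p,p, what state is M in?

LOCK

start at ARM
read 'q': ARM → RECV
read 'q': RECV → SPIN
read 'p': SPIN → SPIN
read 'q': SPIN → ARM
read 'q': ARM → RECV
read 'r': RECV → LOCK
read 'p': LOCK → RECV
read 'p': RECV → TRAP
read 'q': TRAP → LOCK
read 'r': LOCK → ARM
read 'q': ARM → RECV
read 'r': RECV → LOCK
read 'r': LOCK → ARM
read 'q': ARM → RECV
read 'r': RECV → LOCK
read 'r': LOCK → ARM
read 'r': ARM → LOCK
read 'r': LOCK → ARM
read 'q': ARM → RECV
read 'q': RECV → SPIN
read 'r': SPIN → RECV
read 'p': RECV → TRAP
read 'p': TRAP → LOCK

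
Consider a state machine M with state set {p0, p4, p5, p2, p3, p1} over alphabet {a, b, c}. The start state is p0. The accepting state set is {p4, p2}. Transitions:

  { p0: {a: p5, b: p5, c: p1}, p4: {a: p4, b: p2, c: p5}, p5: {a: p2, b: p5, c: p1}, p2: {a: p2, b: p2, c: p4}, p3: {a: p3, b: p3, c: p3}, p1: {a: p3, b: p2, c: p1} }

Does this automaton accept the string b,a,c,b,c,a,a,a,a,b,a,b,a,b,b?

Trace: p0 -b-> p5 -a-> p2 -c-> p4 -b-> p2 -c-> p4 -a-> p4 -a-> p4 -a-> p4 -a-> p4 -b-> p2 -a-> p2 -b-> p2 -a-> p2 -b-> p2 -b-> p2
End state p2 is accepting.

Yes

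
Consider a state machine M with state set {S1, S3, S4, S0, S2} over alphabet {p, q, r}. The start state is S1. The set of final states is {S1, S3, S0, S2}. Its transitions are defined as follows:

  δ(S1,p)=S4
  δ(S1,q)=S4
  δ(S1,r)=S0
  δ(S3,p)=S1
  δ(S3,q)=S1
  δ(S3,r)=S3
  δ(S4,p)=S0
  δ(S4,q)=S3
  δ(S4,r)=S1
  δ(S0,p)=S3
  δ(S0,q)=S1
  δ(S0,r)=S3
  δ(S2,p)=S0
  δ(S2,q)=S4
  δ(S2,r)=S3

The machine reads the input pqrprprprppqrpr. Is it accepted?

Trace: S1 -p-> S4 -q-> S3 -r-> S3 -p-> S1 -r-> S0 -p-> S3 -r-> S3 -p-> S1 -r-> S0 -p-> S3 -p-> S1 -q-> S4 -r-> S1 -p-> S4 -r-> S1
End state S1 is accepting.

Yes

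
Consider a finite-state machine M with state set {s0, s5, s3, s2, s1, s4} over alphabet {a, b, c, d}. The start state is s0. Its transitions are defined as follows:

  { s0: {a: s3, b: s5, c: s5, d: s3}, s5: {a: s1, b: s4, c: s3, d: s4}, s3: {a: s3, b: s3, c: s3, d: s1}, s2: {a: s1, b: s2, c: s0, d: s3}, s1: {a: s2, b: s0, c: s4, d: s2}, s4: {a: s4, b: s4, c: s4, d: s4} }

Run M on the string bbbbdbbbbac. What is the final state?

s4

s0 → s5 → s4 → s4 → s4 → s4 → s4 → s4 → s4 → s4 → s4 → s4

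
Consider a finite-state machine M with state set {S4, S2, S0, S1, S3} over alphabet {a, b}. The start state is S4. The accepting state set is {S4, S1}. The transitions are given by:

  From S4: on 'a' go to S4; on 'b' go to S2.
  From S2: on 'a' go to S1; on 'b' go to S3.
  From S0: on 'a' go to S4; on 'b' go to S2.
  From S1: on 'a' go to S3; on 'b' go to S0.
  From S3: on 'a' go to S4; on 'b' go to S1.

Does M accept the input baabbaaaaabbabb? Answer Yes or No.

Trace: S4 -b-> S2 -a-> S1 -a-> S3 -b-> S1 -b-> S0 -a-> S4 -a-> S4 -a-> S4 -a-> S4 -a-> S4 -b-> S2 -b-> S3 -a-> S4 -b-> S2 -b-> S3
End state S3 is not accepting.

No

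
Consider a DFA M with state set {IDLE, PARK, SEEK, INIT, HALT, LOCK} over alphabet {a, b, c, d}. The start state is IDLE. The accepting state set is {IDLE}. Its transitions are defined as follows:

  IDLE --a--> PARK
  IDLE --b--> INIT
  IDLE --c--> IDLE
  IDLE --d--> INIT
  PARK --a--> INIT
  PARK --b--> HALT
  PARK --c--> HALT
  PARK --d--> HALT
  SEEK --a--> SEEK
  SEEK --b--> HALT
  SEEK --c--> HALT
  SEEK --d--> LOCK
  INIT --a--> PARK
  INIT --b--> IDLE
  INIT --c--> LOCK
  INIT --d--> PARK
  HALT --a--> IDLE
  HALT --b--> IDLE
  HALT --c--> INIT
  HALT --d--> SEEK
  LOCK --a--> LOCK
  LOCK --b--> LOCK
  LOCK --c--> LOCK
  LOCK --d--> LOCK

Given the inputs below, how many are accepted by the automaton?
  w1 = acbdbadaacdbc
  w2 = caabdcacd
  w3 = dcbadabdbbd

w1:
  start at IDLE
  read 'a': IDLE → PARK
  read 'c': PARK → HALT
  read 'b': HALT → IDLE
  read 'd': IDLE → INIT
  read 'b': INIT → IDLE
  read 'a': IDLE → PARK
  read 'd': PARK → HALT
  read 'a': HALT → IDLE
  read 'a': IDLE → PARK
  read 'c': PARK → HALT
  read 'd': HALT → SEEK
  read 'b': SEEK → HALT
  read 'c': HALT → INIT
  end INIT, rejected
w2:
  start at IDLE
  read 'c': IDLE → IDLE
  read 'a': IDLE → PARK
  read 'a': PARK → INIT
  read 'b': INIT → IDLE
  read 'd': IDLE → INIT
  read 'c': INIT → LOCK
  read 'a': LOCK → LOCK
  read 'c': LOCK → LOCK
  read 'd': LOCK → LOCK
  end LOCK, rejected
w3:
  start at IDLE
  read 'd': IDLE → INIT
  read 'c': INIT → LOCK
  read 'b': LOCK → LOCK
  read 'a': LOCK → LOCK
  read 'd': LOCK → LOCK
  read 'a': LOCK → LOCK
  read 'b': LOCK → LOCK
  read 'd': LOCK → LOCK
  read 'b': LOCK → LOCK
  read 'b': LOCK → LOCK
  read 'd': LOCK → LOCK
  end LOCK, rejected

0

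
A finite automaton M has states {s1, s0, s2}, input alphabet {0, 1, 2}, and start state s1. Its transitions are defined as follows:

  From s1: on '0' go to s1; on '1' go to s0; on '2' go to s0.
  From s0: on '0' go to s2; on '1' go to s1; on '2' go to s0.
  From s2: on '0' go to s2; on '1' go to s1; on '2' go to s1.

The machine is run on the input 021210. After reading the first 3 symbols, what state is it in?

s1

s1 → s1 → s0 → s1
After 3 symbols: s1.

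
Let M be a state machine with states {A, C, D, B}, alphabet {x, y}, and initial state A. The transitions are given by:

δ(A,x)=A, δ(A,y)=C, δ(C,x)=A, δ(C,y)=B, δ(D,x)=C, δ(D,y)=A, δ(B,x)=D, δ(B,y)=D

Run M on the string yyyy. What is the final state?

start at A
read 'y': A → C
read 'y': C → B
read 'y': B → D
read 'y': D → A

A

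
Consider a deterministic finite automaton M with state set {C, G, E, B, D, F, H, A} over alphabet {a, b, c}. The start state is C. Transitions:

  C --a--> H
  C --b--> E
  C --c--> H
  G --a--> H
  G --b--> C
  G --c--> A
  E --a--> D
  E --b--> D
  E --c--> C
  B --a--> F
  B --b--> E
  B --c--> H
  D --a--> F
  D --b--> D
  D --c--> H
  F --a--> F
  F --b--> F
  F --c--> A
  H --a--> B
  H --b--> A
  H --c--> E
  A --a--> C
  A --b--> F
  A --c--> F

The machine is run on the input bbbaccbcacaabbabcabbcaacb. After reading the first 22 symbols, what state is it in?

Trace: C -b-> E -b-> D -b-> D -a-> F -c-> A -c-> F -b-> F -c-> A -a-> C -c-> H -a-> B -a-> F -b-> F -b-> F -a-> F -b-> F -c-> A -a-> C -b-> E -b-> D -c-> H -a-> B
After 22 symbols: B.

B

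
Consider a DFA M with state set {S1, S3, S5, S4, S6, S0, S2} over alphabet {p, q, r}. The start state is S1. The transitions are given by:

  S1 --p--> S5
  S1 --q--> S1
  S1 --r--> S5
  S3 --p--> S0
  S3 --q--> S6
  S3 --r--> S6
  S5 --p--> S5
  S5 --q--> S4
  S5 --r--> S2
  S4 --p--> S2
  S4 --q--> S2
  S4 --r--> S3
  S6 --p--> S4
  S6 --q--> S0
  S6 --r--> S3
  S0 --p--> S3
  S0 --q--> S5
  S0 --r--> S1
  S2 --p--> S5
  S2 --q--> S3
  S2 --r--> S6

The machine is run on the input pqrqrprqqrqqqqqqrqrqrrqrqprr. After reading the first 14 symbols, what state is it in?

S6

start at S1
read 'p': S1 → S5
read 'q': S5 → S4
read 'r': S4 → S3
read 'q': S3 → S6
read 'r': S6 → S3
read 'p': S3 → S0
read 'r': S0 → S1
read 'q': S1 → S1
read 'q': S1 → S1
read 'r': S1 → S5
read 'q': S5 → S4
read 'q': S4 → S2
read 'q': S2 → S3
read 'q': S3 → S6
After 14 symbols: S6.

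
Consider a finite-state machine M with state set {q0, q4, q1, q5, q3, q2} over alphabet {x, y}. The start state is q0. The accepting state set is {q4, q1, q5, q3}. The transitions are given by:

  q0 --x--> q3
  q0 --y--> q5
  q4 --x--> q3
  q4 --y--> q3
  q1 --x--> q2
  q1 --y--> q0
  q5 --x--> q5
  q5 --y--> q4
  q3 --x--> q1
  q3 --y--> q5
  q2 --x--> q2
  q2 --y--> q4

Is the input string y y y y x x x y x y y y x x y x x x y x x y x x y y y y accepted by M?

Yes

Trace: q0 -y-> q5 -y-> q4 -y-> q3 -y-> q5 -x-> q5 -x-> q5 -x-> q5 -y-> q4 -x-> q3 -y-> q5 -y-> q4 -y-> q3 -x-> q1 -x-> q2 -y-> q4 -x-> q3 -x-> q1 -x-> q2 -y-> q4 -x-> q3 -x-> q1 -y-> q0 -x-> q3 -x-> q1 -y-> q0 -y-> q5 -y-> q4 -y-> q3
End state q3 is accepting.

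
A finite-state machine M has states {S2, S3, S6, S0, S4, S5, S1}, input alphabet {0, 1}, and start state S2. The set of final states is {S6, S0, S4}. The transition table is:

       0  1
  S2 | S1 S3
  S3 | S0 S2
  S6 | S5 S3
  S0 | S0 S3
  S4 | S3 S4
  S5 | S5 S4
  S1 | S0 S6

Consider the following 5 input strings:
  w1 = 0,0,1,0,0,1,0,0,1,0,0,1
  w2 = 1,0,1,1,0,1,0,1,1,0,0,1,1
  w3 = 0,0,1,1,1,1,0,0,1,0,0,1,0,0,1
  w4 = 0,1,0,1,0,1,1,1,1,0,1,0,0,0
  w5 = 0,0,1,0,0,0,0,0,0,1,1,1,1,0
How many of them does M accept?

1

w1: Trace: S2 -0-> S1 -0-> S0 -1-> S3 -0-> S0 -0-> S0 -1-> S3 -0-> S0 -0-> S0 -1-> S3 -0-> S0 -0-> S0 -1-> S3  → end S3, rejected
w2: Trace: S2 -1-> S3 -0-> S0 -1-> S3 -1-> S2 -0-> S1 -1-> S6 -0-> S5 -1-> S4 -1-> S4 -0-> S3 -0-> S0 -1-> S3 -1-> S2  → end S2, rejected
w3: Trace: S2 -0-> S1 -0-> S0 -1-> S3 -1-> S2 -1-> S3 -1-> S2 -0-> S1 -0-> S0 -1-> S3 -0-> S0 -0-> S0 -1-> S3 -0-> S0 -0-> S0 -1-> S3  → end S3, rejected
w4: Trace: S2 -0-> S1 -1-> S6 -0-> S5 -1-> S4 -0-> S3 -1-> S2 -1-> S3 -1-> S2 -1-> S3 -0-> S0 -1-> S3 -0-> S0 -0-> S0 -0-> S0  → end S0, accepted
w5: Trace: S2 -0-> S1 -0-> S0 -1-> S3 -0-> S0 -0-> S0 -0-> S0 -0-> S0 -0-> S0 -0-> S0 -1-> S3 -1-> S2 -1-> S3 -1-> S2 -0-> S1  → end S1, rejected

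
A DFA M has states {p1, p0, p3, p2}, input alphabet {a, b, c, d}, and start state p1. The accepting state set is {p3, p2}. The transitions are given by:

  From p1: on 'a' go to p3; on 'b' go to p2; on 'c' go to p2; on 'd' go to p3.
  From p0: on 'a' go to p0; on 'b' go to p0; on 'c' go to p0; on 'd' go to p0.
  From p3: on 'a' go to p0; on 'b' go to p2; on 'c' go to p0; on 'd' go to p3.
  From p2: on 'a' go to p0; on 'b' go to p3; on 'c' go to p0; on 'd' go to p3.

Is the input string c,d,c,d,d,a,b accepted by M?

No

start at p1
read 'c': p1 → p2
read 'd': p2 → p3
read 'c': p3 → p0
read 'd': p0 → p0
read 'd': p0 → p0
read 'a': p0 → p0
read 'b': p0 → p0
End state p0 is not accepting.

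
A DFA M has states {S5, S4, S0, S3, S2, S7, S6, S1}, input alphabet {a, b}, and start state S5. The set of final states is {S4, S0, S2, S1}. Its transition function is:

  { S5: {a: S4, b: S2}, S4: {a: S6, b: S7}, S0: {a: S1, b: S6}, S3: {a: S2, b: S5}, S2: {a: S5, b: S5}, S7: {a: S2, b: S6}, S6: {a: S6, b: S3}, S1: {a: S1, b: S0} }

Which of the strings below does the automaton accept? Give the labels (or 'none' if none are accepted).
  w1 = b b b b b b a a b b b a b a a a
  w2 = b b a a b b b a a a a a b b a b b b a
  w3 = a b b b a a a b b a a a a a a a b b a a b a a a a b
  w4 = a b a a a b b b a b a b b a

w1: S5 → S2 → S5 → S2 → S5 → S2 → S5 → S4 → S6 → S3 → S5 → S2 → S5 → S2 → S5 → S4 → S6  → end S6, rejected
w2: S5 → S2 → S5 → S4 → S6 → S3 → S5 → S2 → S5 → S4 → S6 → S6 → S6 → S3 → S5 → S4 → S7 → S6 → S3 → S2  → end S2, accepted
w3: S5 → S4 → S7 → S6 → S3 → S2 → S5 → S4 → S7 → S6 → S6 → S6 → S6 → S6 → S6 → S6 → S6 → S3 → S5 → S4 → S6 → S3 → S2 → S5 → S4 → S6 → S3  → end S3, rejected
w4: S5 → S4 → S7 → S2 → S5 → S4 → S7 → S6 → S3 → S2 → S5 → S4 → S7 → S6 → S6  → end S6, rejected

w2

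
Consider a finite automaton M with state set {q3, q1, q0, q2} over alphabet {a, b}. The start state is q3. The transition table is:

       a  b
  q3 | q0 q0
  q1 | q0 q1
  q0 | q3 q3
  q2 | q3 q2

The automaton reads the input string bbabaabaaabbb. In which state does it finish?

q0

q3 → q0 → q3 → q0 → q3 → q0 → q3 → q0 → q3 → q0 → q3 → q0 → q3 → q0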